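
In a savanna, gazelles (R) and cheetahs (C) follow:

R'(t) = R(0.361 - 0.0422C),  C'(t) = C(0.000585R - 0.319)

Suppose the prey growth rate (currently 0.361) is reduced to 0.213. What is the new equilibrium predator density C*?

C* ≈ 5.05

At the interior fixed point, setting dR/dt = 0 with R > 0 fixes C* = (prey growth rate)/(RC coefficient) — independent of the other coefficients.
With the change, C* = 0.213/0.0422 = 5.05; it falls from 8.55.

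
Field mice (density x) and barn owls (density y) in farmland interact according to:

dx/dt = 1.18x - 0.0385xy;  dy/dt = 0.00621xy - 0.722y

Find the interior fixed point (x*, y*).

x* ≈ 116, y* ≈ 30.6

Set dy/dt = 0 with y > 0: 0.00621x - 0.722 = 0, so x* = 0.722/0.00621 = 116.
Set dx/dt = 0 with x > 0: 1.18 - 0.0385y = 0, so y* = 1.18/0.0385 = 30.6.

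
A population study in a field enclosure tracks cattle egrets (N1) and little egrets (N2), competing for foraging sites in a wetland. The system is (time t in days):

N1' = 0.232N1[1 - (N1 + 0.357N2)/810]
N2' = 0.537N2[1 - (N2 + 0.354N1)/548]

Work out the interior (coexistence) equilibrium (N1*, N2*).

Setting both brackets to zero gives the nullclines N1 + 0.357N2 = 810 and 0.354N1 + N2 = 548.
Substituting N2 = 548 - 0.354N1 into the first: N1(1 - 0.357·0.354) = 810 - 0.357·548.
So N1* = 614/0.874 = 703, and then N2* = 548 - 0.354·703 = 299.

N1* ≈ 703, N2* ≈ 299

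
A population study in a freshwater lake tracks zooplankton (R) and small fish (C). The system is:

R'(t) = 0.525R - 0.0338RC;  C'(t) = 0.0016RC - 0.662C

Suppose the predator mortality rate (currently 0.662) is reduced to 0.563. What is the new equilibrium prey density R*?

R* ≈ 352

At the interior fixed point, setting dC/dt = 0 with C > 0 fixes R* = (predator death rate)/(RC coefficient) — independent of the other coefficients.
With the change, R* = 0.563/0.0016 = 352; it falls from 414.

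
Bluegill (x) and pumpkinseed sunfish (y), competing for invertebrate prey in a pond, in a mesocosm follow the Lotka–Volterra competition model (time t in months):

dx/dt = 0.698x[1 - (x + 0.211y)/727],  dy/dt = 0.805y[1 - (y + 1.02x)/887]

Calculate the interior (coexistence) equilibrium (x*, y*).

Setting both brackets to zero gives the nullclines x + 0.211y = 727 and 1.02x + y = 887.
Substituting y = 887 - 1.02x into the first: x(1 - 0.211·1.02) = 727 - 0.211·887.
So x* = 540/0.785 = 688, and then y* = 887 - 1.02·688 = 185.

x* ≈ 688, y* ≈ 185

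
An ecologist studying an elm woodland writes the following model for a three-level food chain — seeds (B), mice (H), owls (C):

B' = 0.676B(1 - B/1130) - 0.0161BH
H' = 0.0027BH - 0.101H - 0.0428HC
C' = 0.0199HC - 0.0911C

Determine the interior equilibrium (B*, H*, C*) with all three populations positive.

From dC/dt = 0: 0.0199H* = 0.0911, so H* = 4.58.
From dB/dt = 0: 0.676(1 - B*/1130) = 0.0161·4.58, giving B* = 1130·(1 - 0.109) = 1010.
From dH/dt = 0: 0.0027·1010 - 0.101 = 0.0428C*, so C* = 2.62/0.0428 = 61.2.

B* ≈ 1010, H* ≈ 4.58, C* ≈ 61.2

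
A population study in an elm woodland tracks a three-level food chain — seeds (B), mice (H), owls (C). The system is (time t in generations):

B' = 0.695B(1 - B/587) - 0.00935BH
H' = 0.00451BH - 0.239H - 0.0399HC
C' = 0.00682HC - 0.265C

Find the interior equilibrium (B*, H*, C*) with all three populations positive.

B* ≈ 280, H* ≈ 38.9, C* ≈ 25.7

From dC/dt = 0: 0.00682H* = 0.265, so H* = 38.9.
From dB/dt = 0: 0.695(1 - B*/587) = 0.00935·38.9, giving B* = 587·(1 - 0.523) = 280.
From dH/dt = 0: 0.00451·280 - 0.239 = 0.0399C*, so C* = 1.02/0.0399 = 25.7.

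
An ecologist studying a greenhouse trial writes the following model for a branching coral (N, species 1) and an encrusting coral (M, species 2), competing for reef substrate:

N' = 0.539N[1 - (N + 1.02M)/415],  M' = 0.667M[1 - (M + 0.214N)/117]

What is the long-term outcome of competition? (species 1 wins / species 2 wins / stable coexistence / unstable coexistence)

Compare the nullcline intercepts: K1/α12 = 415/1.02 = 407 > K2 = 117; K2/α21 = 117/0.214 = 547 > K1 = 415.
Since both inequalities hold, each species can invade when rare, so the interior equilibrium is stable.

stable coexistence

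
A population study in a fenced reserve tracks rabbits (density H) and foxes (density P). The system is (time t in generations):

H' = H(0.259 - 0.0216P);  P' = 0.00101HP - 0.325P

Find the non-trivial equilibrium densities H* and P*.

Set dP/dt = 0 with P > 0: 0.00101H - 0.325 = 0, so H* = 0.325/0.00101 = 322.
Set dH/dt = 0 with H > 0: 0.259 - 0.0216P = 0, so P* = 0.259/0.0216 = 12.

H* ≈ 322, P* ≈ 12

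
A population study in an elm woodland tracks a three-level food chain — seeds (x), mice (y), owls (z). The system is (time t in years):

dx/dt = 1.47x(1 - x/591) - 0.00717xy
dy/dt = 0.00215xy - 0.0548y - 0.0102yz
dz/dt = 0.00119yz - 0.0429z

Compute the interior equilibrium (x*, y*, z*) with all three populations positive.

x* ≈ 487, y* ≈ 36.1, z* ≈ 97.3

From dz/dt = 0: 0.00119y* = 0.0429, so y* = 36.1.
From dx/dt = 0: 1.47(1 - x*/591) = 0.00717·36.1, giving x* = 591·(1 - 0.176) = 487.
From dy/dt = 0: 0.00215·487 - 0.0548 = 0.0102z*, so z* = 0.992/0.0102 = 97.3.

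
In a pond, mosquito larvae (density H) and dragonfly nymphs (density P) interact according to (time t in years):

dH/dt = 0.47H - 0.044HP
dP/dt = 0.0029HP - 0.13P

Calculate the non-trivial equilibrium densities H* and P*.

H* ≈ 44.8, P* ≈ 10.7

Set dP/dt = 0 with P > 0: 0.0029H - 0.13 = 0, so H* = 0.13/0.0029 = 44.8.
Set dH/dt = 0 with H > 0: 0.47 - 0.044P = 0, so P* = 0.47/0.044 = 10.7.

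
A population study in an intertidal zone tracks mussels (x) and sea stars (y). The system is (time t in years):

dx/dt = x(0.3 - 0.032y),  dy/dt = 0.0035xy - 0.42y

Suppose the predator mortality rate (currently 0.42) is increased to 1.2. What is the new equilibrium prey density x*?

x* ≈ 343

At the interior fixed point, setting dy/dt = 0 with y > 0 fixes x* = (predator death rate)/(xy coefficient) — independent of the other coefficients.
With the change, x* = 1.2/0.0035 = 343; it rises from 120.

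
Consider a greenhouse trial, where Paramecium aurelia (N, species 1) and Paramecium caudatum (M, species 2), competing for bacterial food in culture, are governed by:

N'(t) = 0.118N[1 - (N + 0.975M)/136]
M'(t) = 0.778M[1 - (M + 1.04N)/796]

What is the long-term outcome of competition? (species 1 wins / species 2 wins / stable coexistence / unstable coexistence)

species 2 excludes species 1

Compare the nullcline intercepts: K1/α12 = 136/0.975 = 139 < K2 = 796; K2/α21 = 796/1.04 = 765 > K1 = 136.
Since the inequalities point opposite ways, species 2 can invade but species 1 cannot.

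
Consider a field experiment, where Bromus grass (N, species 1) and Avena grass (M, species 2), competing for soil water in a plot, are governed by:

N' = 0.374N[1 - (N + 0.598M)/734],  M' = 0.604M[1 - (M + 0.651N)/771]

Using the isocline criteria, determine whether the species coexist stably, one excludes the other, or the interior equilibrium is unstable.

stable coexistence

Compare the nullcline intercepts: K1/α12 = 734/0.598 = 1230 > K2 = 771; K2/α21 = 771/0.651 = 1180 > K1 = 734.
Since both inequalities hold, each species can invade when rare, so the interior equilibrium is stable.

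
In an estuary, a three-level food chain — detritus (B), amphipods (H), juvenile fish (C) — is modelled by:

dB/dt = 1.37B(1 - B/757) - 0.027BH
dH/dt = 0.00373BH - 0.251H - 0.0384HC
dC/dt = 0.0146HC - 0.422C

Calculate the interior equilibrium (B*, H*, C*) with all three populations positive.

B* ≈ 326, H* ≈ 28.9, C* ≈ 25.1

From dC/dt = 0: 0.0146H* = 0.422, so H* = 28.9.
From dB/dt = 0: 1.37(1 - B*/757) = 0.027·28.9, giving B* = 757·(1 - 0.57) = 326.
From dH/dt = 0: 0.00373·326 - 0.251 = 0.0384C*, so C* = 0.964/0.0384 = 25.1.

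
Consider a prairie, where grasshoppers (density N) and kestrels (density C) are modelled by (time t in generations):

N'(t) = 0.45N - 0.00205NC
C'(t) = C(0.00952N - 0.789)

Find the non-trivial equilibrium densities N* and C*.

N* ≈ 82.9, C* ≈ 220

Set dC/dt = 0 with C > 0: 0.00952N - 0.789 = 0, so N* = 0.789/0.00952 = 82.9.
Set dN/dt = 0 with N > 0: 0.45 - 0.00205C = 0, so C* = 0.45/0.00205 = 220.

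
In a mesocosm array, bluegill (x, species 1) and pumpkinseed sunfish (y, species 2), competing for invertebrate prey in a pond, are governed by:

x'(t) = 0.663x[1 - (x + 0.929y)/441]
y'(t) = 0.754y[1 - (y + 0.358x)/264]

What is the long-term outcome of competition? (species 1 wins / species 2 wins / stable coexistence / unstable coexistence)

stable coexistence

Compare the nullcline intercepts: K1/α12 = 441/0.929 = 475 > K2 = 264; K2/α21 = 264/0.358 = 737 > K1 = 441.
Since both inequalities hold, each species can invade when rare, so the interior equilibrium is stable.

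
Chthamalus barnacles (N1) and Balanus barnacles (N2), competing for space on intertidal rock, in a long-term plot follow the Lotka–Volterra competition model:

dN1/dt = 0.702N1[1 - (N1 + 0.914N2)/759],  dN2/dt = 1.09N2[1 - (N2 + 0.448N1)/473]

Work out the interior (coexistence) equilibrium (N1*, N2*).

Setting both brackets to zero gives the nullclines N1 + 0.914N2 = 759 and 0.448N1 + N2 = 473.
Substituting N2 = 473 - 0.448N1 into the first: N1(1 - 0.914·0.448) = 759 - 0.914·473.
So N1* = 327/0.591 = 553, and then N2* = 473 - 0.448·553 = 225.

N1* ≈ 553, N2* ≈ 225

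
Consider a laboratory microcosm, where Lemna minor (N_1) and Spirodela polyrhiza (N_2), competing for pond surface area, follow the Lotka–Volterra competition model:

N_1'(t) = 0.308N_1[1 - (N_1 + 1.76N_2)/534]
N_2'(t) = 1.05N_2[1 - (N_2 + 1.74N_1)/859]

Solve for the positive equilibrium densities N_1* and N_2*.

N_1* ≈ 474, N_2* ≈ 34

Setting both brackets to zero gives the nullclines N_1 + 1.76N_2 = 534 and 1.74N_1 + N_2 = 859.
Substituting N_2 = 859 - 1.74N_1 into the first: N_1(1 - 1.76·1.74) = 534 - 1.76·859.
So N_1* = -978/-2.06 = 474, and then N_2* = 859 - 1.74·474 = 34.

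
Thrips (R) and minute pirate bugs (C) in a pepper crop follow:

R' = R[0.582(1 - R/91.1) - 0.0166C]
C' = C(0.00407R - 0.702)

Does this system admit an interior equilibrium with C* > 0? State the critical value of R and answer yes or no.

The predator equation gives dC/dt > 0 only when R > 0.702/0.00407 = 172.
Without the predator, R → K = 91.1. Since 91.1 < 172, the predator cannot invade.

Threshold R = 172; K < 172, so no, the predator goes extinct.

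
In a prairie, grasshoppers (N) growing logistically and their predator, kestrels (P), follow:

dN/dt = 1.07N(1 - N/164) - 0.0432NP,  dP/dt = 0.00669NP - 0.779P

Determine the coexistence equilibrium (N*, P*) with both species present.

N* ≈ 116, P* ≈ 7.18

From dP/dt = 0 with P > 0: 0.00669N* = 0.779, so N* = 116.
Substitute into dN/dt = 0: 1.07(1 - 116/164) = 0.0432P*.
The bracket is 0.29, giving P* = 0.31/0.0432 = 7.18.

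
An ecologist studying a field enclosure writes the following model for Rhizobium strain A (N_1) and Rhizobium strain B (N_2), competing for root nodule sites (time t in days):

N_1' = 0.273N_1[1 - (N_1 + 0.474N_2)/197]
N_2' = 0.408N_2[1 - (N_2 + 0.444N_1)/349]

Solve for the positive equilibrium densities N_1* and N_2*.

N_1* ≈ 40, N_2* ≈ 331

Setting both brackets to zero gives the nullclines N_1 + 0.474N_2 = 197 and 0.444N_1 + N_2 = 349.
Substituting N_2 = 349 - 0.444N_1 into the first: N_1(1 - 0.474·0.444) = 197 - 0.474·349.
So N_1* = 31.6/0.79 = 40, and then N_2* = 349 - 0.444·40 = 331.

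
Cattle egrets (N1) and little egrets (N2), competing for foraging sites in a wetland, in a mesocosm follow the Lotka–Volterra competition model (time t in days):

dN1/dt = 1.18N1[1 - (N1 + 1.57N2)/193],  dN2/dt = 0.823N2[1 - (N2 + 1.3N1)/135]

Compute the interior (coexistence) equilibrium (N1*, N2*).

Setting both brackets to zero gives the nullclines N1 + 1.57N2 = 193 and 1.3N1 + N2 = 135.
Substituting N2 = 135 - 1.3N1 into the first: N1(1 - 1.57·1.3) = 193 - 1.57·135.
So N1* = -19/-1.04 = 18.2, and then N2* = 135 - 1.3·18.2 = 111.

N1* ≈ 18.2, N2* ≈ 111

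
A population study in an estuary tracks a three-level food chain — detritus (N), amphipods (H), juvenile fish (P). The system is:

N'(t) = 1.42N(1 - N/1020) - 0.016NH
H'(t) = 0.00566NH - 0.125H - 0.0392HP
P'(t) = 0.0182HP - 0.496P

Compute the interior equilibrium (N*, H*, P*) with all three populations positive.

From dP/dt = 0: 0.0182H* = 0.496, so H* = 27.3.
From dN/dt = 0: 1.42(1 - N*/1020) = 0.016·27.3, giving N* = 1020·(1 - 0.307) = 707.
From dH/dt = 0: 0.00566·707 - 0.125 = 0.0392P*, so P* = 3.88/0.0392 = 98.9.

N* ≈ 707, H* ≈ 27.3, P* ≈ 98.9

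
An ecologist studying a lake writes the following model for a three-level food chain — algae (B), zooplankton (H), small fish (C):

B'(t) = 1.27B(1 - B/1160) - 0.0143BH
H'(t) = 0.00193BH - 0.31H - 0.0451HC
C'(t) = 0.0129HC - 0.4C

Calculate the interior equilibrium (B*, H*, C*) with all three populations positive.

B* ≈ 755, H* ≈ 31, C* ≈ 25.4

From dC/dt = 0: 0.0129H* = 0.4, so H* = 31.
From dB/dt = 0: 1.27(1 - B*/1160) = 0.0143·31, giving B* = 1160·(1 - 0.349) = 755.
From dH/dt = 0: 0.00193·755 - 0.31 = 0.0451C*, so C* = 1.15/0.0451 = 25.4.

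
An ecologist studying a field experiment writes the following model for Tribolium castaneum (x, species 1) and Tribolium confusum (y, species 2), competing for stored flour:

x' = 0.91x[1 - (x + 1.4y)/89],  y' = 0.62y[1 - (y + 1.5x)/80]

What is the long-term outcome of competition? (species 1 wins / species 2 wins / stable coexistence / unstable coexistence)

Compare the nullcline intercepts: K1/α12 = 89/1.4 = 63.6 < K2 = 80; K2/α21 = 80/1.5 = 53.3 < K1 = 89.
Since both are reversed, neither can invade when rare; the interior point is a saddle.

unstable coexistence (outcome depends on initial conditions)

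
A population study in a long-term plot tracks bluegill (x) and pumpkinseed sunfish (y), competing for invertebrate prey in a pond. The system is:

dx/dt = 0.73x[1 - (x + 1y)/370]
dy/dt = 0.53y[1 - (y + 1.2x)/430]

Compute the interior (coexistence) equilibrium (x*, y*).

x* ≈ 300, y* ≈ 70

Setting both brackets to zero gives the nullclines x + 1y = 370 and 1.2x + y = 430.
Substituting y = 430 - 1.2x into the first: x(1 - 1·1.2) = 370 - 1·430.
So x* = -60/-0.2 = 300, and then y* = 430 - 1.2·300 = 70.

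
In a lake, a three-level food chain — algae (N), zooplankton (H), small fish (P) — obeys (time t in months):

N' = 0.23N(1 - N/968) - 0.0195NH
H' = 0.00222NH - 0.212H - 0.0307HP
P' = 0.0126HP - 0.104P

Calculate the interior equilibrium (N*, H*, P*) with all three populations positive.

N* ≈ 291, H* ≈ 8.25, P* ≈ 14.1

From dP/dt = 0: 0.0126H* = 0.104, so H* = 8.25.
From dN/dt = 0: 0.23(1 - N*/968) = 0.0195·8.25, giving N* = 968·(1 - 0.7) = 291.
From dH/dt = 0: 0.00222·291 - 0.212 = 0.0307P*, so P* = 0.433/0.0307 = 14.1.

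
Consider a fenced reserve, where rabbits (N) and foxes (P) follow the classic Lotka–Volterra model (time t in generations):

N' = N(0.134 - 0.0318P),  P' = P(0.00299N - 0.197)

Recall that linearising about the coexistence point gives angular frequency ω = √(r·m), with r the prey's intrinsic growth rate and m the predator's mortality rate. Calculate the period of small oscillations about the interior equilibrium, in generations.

T ≈ 38.7 generations

Here r = 0.134 and m = 0.197, so r·m = 0.0264.
ω = √0.0264 = 0.162 per generation, hence T = 2π/ω ≈ 38.7 generations.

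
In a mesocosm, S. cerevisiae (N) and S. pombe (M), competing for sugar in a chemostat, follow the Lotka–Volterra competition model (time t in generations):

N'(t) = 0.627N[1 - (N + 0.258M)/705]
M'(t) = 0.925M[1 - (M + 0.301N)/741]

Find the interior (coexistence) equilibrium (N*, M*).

N* ≈ 557, M* ≈ 573

Setting both brackets to zero gives the nullclines N + 0.258M = 705 and 0.301N + M = 741.
Substituting M = 741 - 0.301N into the first: N(1 - 0.258·0.301) = 705 - 0.258·741.
So N* = 514/0.922 = 557, and then M* = 741 - 0.301·557 = 573.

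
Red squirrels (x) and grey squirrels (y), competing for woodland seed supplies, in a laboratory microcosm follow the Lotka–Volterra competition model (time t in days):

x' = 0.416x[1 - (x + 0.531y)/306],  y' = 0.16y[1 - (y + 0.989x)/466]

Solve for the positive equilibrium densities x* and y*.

x* ≈ 123, y* ≈ 344

Setting both brackets to zero gives the nullclines x + 0.531y = 306 and 0.989x + y = 466.
Substituting y = 466 - 0.989x into the first: x(1 - 0.531·0.989) = 306 - 0.531·466.
So x* = 58.6/0.475 = 123, and then y* = 466 - 0.989·123 = 344.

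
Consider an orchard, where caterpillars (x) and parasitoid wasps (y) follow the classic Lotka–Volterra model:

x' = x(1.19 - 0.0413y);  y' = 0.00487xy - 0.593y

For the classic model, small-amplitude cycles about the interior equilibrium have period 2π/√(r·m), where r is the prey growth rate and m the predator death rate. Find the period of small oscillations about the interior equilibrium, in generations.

T ≈ 7.48 generations

Here r = 1.19 and m = 0.593, so r·m = 0.706.
ω = √0.706 = 0.84 per generation, hence T = 2π/ω ≈ 7.48 generations.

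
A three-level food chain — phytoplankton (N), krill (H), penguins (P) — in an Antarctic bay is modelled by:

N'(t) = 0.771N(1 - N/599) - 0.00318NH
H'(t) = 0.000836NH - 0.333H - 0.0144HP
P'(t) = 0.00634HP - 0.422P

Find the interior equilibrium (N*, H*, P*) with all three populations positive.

N* ≈ 435, H* ≈ 66.6, P* ≈ 2.1

From dP/dt = 0: 0.00634H* = 0.422, so H* = 66.6.
From dN/dt = 0: 0.771(1 - N*/599) = 0.00318·66.6, giving N* = 599·(1 - 0.275) = 435.
From dH/dt = 0: 0.000836·435 - 0.333 = 0.0144P*, so P* = 0.0303/0.0144 = 2.1.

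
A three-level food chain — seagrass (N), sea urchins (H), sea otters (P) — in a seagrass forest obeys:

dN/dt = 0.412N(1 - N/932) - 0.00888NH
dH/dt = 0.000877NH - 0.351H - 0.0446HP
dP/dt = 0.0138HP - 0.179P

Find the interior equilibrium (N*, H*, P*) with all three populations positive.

From dP/dt = 0: 0.0138H* = 0.179, so H* = 13.
From dN/dt = 0: 0.412(1 - N*/932) = 0.00888·13, giving N* = 932·(1 - 0.28) = 671.
From dH/dt = 0: 0.000877·671 - 0.351 = 0.0446P*, so P* = 0.238/0.0446 = 5.33.

N* ≈ 671, H* ≈ 13, P* ≈ 5.33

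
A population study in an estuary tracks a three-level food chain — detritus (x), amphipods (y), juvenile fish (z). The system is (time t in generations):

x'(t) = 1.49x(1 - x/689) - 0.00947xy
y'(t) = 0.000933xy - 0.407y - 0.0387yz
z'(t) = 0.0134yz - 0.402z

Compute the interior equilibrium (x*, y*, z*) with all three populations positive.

From dz/dt = 0: 0.0134y* = 0.402, so y* = 30.
From dx/dt = 0: 1.49(1 - x*/689) = 0.00947·30, giving x* = 689·(1 - 0.191) = 558.
From dy/dt = 0: 0.000933·558 - 0.407 = 0.0387z*, so z* = 0.113/0.0387 = 2.93.

x* ≈ 558, y* ≈ 30, z* ≈ 2.93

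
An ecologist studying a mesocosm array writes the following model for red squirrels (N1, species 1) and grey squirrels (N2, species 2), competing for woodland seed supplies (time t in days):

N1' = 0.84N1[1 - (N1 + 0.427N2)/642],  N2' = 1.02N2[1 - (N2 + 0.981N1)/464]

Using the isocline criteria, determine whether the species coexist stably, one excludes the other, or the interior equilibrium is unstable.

Compare the nullcline intercepts: K1/α12 = 642/0.427 = 1500 > K2 = 464; K2/α21 = 464/0.981 = 473 < K1 = 642.
Since the inequalities point opposite ways, species 1 can invade but species 2 cannot.

species 1 excludes species 2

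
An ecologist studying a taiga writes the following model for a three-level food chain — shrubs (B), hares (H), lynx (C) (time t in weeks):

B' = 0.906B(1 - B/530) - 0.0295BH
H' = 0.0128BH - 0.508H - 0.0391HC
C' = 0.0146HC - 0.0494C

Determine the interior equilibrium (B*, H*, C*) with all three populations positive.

From dC/dt = 0: 0.0146H* = 0.0494, so H* = 3.38.
From dB/dt = 0: 0.906(1 - B*/530) = 0.0295·3.38, giving B* = 530·(1 - 0.11) = 472.
From dH/dt = 0: 0.0128·472 - 0.508 = 0.0391C*, so C* = 5.53/0.0391 = 141.

B* ≈ 472, H* ≈ 3.38, C* ≈ 141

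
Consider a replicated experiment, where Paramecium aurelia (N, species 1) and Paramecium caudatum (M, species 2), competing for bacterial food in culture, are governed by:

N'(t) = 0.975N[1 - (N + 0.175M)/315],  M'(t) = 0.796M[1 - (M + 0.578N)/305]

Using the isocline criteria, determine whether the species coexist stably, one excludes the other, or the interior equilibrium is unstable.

stable coexistence

Compare the nullcline intercepts: K1/α12 = 315/0.175 = 1800 > K2 = 305; K2/α21 = 305/0.578 = 528 > K1 = 315.
Since both inequalities hold, each species can invade when rare, so the interior equilibrium is stable.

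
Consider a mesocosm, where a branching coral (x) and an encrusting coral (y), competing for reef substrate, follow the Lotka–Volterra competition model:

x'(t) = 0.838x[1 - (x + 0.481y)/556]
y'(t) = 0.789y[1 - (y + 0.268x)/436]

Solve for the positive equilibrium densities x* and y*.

Setting both brackets to zero gives the nullclines x + 0.481y = 556 and 0.268x + y = 436.
Substituting y = 436 - 0.268x into the first: x(1 - 0.481·0.268) = 556 - 0.481·436.
So x* = 346/0.871 = 398, and then y* = 436 - 0.268·398 = 329.

x* ≈ 398, y* ≈ 329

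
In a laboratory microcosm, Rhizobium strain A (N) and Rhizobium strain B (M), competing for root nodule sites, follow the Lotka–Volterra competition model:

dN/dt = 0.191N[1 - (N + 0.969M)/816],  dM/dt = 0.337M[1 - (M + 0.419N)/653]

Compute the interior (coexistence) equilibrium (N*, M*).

Setting both brackets to zero gives the nullclines N + 0.969M = 816 and 0.419N + M = 653.
Substituting M = 653 - 0.419N into the first: N(1 - 0.969·0.419) = 816 - 0.969·653.
So N* = 183/0.594 = 308, and then M* = 653 - 0.419·308 = 524.

N* ≈ 308, M* ≈ 524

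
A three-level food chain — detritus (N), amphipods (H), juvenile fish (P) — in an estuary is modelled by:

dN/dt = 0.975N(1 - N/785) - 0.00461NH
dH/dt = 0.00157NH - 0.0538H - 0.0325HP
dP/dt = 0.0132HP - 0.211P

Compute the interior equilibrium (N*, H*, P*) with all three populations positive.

N* ≈ 726, H* ≈ 16, P* ≈ 33.4

From dP/dt = 0: 0.0132H* = 0.211, so H* = 16.
From dN/dt = 0: 0.975(1 - N*/785) = 0.00461·16, giving N* = 785·(1 - 0.0756) = 726.
From dH/dt = 0: 0.00157·726 - 0.0538 = 0.0325P*, so P* = 1.09/0.0325 = 33.4.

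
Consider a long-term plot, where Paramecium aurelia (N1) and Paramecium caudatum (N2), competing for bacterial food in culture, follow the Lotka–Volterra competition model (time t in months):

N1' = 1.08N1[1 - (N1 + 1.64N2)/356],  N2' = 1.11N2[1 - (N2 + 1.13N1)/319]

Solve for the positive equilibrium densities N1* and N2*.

Setting both brackets to zero gives the nullclines N1 + 1.64N2 = 356 and 1.13N1 + N2 = 319.
Substituting N2 = 319 - 1.13N1 into the first: N1(1 - 1.64·1.13) = 356 - 1.64·319.
So N1* = -167/-0.853 = 196, and then N2* = 319 - 1.13·196 = 97.6.

N1* ≈ 196, N2* ≈ 97.6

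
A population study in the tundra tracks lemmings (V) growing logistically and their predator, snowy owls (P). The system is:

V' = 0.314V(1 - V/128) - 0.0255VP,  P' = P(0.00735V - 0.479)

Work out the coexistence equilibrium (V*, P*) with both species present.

V* ≈ 65.2, P* ≈ 6.04

From dP/dt = 0 with P > 0: 0.00735V* = 0.479, so V* = 65.2.
Substitute into dV/dt = 0: 0.314(1 - 65.2/128) = 0.0255P*.
The bracket is 0.491, giving P* = 0.154/0.0255 = 6.04.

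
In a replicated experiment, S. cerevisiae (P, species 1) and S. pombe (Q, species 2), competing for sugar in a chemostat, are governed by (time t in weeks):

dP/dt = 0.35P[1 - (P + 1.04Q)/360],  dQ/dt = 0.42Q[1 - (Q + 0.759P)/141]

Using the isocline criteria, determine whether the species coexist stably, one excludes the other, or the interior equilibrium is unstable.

Compare the nullcline intercepts: K1/α12 = 360/1.04 = 346 > K2 = 141; K2/α21 = 141/0.759 = 186 < K1 = 360.
Since the inequalities point opposite ways, species 1 can invade but species 2 cannot.

species 1 excludes species 2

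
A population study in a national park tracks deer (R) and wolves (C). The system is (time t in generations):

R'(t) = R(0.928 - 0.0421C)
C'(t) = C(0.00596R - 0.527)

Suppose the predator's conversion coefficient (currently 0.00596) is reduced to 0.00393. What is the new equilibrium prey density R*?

At the interior fixed point, setting dC/dt = 0 with C > 0 fixes R* = (predator death rate)/(RC coefficient) — independent of the other coefficients.
With the change, R* = 0.527/0.00393 = 134; it rises from 88.4.

R* ≈ 134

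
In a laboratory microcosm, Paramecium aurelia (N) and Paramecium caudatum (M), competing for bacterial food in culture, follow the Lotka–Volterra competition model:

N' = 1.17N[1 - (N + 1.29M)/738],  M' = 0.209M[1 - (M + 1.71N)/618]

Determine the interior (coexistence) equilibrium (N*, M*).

Setting both brackets to zero gives the nullclines N + 1.29M = 738 and 1.71N + M = 618.
Substituting M = 618 - 1.71N into the first: N(1 - 1.29·1.71) = 738 - 1.29·618.
So N* = -59.2/-1.21 = 49.1, and then M* = 618 - 1.71·49.1 = 534.

N* ≈ 49.1, M* ≈ 534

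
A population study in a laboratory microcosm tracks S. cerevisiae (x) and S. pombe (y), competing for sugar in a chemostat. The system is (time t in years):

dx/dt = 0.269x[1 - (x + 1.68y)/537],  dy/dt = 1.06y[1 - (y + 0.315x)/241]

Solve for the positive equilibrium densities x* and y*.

Setting both brackets to zero gives the nullclines x + 1.68y = 537 and 0.315x + y = 241.
Substituting y = 241 - 0.315x into the first: x(1 - 1.68·0.315) = 537 - 1.68·241.
So x* = 132/0.471 = 281, and then y* = 241 - 0.315·281 = 153.

x* ≈ 281, y* ≈ 153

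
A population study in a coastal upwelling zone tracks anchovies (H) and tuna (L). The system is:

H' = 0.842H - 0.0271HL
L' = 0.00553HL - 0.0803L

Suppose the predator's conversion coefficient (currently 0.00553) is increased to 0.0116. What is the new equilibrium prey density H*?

H* ≈ 6.92

At the interior fixed point, setting dL/dt = 0 with L > 0 fixes H* = (predator death rate)/(HL coefficient) — independent of the other coefficients.
With the change, H* = 0.0803/0.0116 = 6.92; it falls from 14.5.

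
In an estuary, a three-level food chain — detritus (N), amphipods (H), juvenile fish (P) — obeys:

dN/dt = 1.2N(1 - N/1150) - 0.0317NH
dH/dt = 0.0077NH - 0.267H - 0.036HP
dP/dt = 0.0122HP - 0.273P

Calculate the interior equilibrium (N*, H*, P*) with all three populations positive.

From dP/dt = 0: 0.0122H* = 0.273, so H* = 22.4.
From dN/dt = 0: 1.2(1 - N*/1150) = 0.0317·22.4, giving N* = 1150·(1 - 0.591) = 470.
From dH/dt = 0: 0.0077·470 - 0.267 = 0.036P*, so P* = 3.35/0.036 = 93.2.

N* ≈ 470, H* ≈ 22.4, P* ≈ 93.2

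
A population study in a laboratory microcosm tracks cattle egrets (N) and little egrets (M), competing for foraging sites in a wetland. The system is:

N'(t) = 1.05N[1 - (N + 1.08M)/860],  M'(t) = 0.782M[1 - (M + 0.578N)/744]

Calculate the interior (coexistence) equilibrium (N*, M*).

N* ≈ 150, M* ≈ 657

Setting both brackets to zero gives the nullclines N + 1.08M = 860 and 0.578N + M = 744.
Substituting M = 744 - 0.578N into the first: N(1 - 1.08·0.578) = 860 - 1.08·744.
So N* = 56.5/0.376 = 150, and then M* = 744 - 0.578·150 = 657.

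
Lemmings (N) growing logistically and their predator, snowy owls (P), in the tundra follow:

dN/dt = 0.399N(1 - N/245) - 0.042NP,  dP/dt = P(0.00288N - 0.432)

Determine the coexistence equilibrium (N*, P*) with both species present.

N* ≈ 150, P* ≈ 3.68

From dP/dt = 0 with P > 0: 0.00288N* = 0.432, so N* = 150.
Substitute into dN/dt = 0: 0.399(1 - 150/245) = 0.042P*.
The bracket is 0.388, giving P* = 0.155/0.042 = 3.68.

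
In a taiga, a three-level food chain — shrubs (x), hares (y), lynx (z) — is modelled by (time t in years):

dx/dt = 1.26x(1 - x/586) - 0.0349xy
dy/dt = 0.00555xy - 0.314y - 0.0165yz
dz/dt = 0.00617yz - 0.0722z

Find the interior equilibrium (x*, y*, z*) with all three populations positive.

From dz/dt = 0: 0.00617y* = 0.0722, so y* = 11.7.
From dx/dt = 0: 1.26(1 - x*/586) = 0.0349·11.7, giving x* = 586·(1 - 0.324) = 396.
From dy/dt = 0: 0.00555·396 - 0.314 = 0.0165z*, so z* = 1.88/0.0165 = 114.

x* ≈ 396, y* ≈ 11.7, z* ≈ 114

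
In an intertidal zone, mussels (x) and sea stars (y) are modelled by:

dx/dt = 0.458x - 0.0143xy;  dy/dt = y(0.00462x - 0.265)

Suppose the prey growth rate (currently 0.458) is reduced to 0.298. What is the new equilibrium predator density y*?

y* ≈ 20.8

At the interior fixed point, setting dx/dt = 0 with x > 0 fixes y* = (prey growth rate)/(xy coefficient) — independent of the other coefficients.
With the change, y* = 0.298/0.0143 = 20.8; it falls from 32.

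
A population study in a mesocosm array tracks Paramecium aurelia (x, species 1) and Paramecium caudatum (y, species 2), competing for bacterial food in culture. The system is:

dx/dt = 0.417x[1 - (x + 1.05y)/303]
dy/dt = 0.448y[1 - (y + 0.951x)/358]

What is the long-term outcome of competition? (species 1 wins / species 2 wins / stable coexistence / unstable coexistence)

Compare the nullcline intercepts: K1/α12 = 303/1.05 = 289 < K2 = 358; K2/α21 = 358/0.951 = 376 > K1 = 303.
Since the inequalities point opposite ways, species 2 can invade but species 1 cannot.

species 2 excludes species 1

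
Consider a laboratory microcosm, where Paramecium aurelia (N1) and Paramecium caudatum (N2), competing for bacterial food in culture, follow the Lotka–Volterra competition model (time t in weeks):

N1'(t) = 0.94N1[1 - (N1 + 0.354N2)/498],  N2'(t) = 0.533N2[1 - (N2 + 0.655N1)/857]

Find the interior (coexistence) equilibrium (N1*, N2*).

Setting both brackets to zero gives the nullclines N1 + 0.354N2 = 498 and 0.655N1 + N2 = 857.
Substituting N2 = 857 - 0.655N1 into the first: N1(1 - 0.354·0.655) = 498 - 0.354·857.
So N1* = 195/0.768 = 253, and then N2* = 857 - 0.655·253 = 691.

N1* ≈ 253, N2* ≈ 691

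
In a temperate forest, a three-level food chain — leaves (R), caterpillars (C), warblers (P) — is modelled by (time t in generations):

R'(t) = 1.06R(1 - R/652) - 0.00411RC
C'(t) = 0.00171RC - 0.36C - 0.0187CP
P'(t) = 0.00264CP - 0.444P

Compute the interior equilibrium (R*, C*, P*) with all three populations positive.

From dP/dt = 0: 0.00264C* = 0.444, so C* = 168.
From dR/dt = 0: 1.06(1 - R*/652) = 0.00411·168, giving R* = 652·(1 - 0.652) = 227.
From dC/dt = 0: 0.00171·227 - 0.36 = 0.0187P*, so P* = 0.0279/0.0187 = 1.49.

R* ≈ 227, C* ≈ 168, P* ≈ 1.49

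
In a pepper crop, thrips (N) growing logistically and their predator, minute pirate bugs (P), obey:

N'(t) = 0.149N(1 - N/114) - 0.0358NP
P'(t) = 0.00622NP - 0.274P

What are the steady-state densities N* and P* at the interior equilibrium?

From dP/dt = 0 with P > 0: 0.00622N* = 0.274, so N* = 44.1.
Substitute into dN/dt = 0: 0.149(1 - 44.1/114) = 0.0358P*.
The bracket is 0.614, giving P* = 0.0914/0.0358 = 2.55.

N* ≈ 44.1, P* ≈ 2.55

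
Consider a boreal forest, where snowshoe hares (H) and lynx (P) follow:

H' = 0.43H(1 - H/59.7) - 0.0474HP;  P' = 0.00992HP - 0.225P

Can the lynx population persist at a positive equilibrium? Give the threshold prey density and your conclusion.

The predator equation gives dP/dt > 0 only when H > 0.225/0.00992 = 22.7.
Without the predator, H → K = 59.7. Since 59.7 > 22.7, the predator can invade and persist.

Threshold H = 22.7; K > 22.7, so yes, the predator persists.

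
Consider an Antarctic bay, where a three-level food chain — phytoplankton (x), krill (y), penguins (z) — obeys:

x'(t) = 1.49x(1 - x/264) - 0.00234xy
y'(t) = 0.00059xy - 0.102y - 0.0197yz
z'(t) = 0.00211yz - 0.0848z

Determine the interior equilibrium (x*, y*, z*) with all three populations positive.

x* ≈ 247, y* ≈ 40.2, z* ≈ 2.23

From dz/dt = 0: 0.00211y* = 0.0848, so y* = 40.2.
From dx/dt = 0: 1.49(1 - x*/264) = 0.00234·40.2, giving x* = 264·(1 - 0.0631) = 247.
From dy/dt = 0: 0.00059·247 - 0.102 = 0.0197z*, so z* = 0.0439/0.0197 = 2.23.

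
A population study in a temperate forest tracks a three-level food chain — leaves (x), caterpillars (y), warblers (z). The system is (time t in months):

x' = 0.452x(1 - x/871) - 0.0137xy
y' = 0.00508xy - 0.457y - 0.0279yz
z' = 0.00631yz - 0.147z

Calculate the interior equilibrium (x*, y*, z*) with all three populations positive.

From dz/dt = 0: 0.00631y* = 0.147, so y* = 23.3.
From dx/dt = 0: 0.452(1 - x*/871) = 0.0137·23.3, giving x* = 871·(1 - 0.706) = 256.
From dy/dt = 0: 0.00508·256 - 0.457 = 0.0279z*, so z* = 0.843/0.0279 = 30.2.

x* ≈ 256, y* ≈ 23.3, z* ≈ 30.2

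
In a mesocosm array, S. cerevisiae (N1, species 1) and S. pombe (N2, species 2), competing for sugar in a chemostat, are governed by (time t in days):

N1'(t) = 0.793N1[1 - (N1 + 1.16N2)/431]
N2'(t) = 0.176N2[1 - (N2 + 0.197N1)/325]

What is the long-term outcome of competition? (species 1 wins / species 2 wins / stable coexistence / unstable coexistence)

stable coexistence

Compare the nullcline intercepts: K1/α12 = 431/1.16 = 372 > K2 = 325; K2/α21 = 325/0.197 = 1650 > K1 = 431.
Since both inequalities hold, each species can invade when rare, so the interior equilibrium is stable.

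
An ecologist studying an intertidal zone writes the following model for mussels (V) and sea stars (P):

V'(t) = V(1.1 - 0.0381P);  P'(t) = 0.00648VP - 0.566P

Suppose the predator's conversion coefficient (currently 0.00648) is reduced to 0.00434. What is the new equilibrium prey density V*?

At the interior fixed point, setting dP/dt = 0 with P > 0 fixes V* = (predator death rate)/(VP coefficient) — independent of the other coefficients.
With the change, V* = 0.566/0.00434 = 130; it rises from 87.3.

V* ≈ 130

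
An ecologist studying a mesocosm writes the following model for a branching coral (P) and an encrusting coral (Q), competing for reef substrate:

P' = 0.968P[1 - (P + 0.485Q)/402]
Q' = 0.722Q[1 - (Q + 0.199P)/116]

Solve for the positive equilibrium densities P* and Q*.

Setting both brackets to zero gives the nullclines P + 0.485Q = 402 and 0.199P + Q = 116.
Substituting Q = 116 - 0.199P into the first: P(1 - 0.485·0.199) = 402 - 0.485·116.
So P* = 346/0.903 = 383, and then Q* = 116 - 0.199·383 = 39.8.

P* ≈ 383, Q* ≈ 39.8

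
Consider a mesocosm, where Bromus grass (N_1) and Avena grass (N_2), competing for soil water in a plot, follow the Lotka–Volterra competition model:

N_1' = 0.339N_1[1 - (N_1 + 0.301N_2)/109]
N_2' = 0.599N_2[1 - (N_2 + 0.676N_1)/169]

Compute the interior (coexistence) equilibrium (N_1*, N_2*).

N_1* ≈ 73, N_2* ≈ 120

Setting both brackets to zero gives the nullclines N_1 + 0.301N_2 = 109 and 0.676N_1 + N_2 = 169.
Substituting N_2 = 169 - 0.676N_1 into the first: N_1(1 - 0.301·0.676) = 109 - 0.301·169.
So N_1* = 58.1/0.797 = 73, and then N_2* = 169 - 0.676·73 = 120.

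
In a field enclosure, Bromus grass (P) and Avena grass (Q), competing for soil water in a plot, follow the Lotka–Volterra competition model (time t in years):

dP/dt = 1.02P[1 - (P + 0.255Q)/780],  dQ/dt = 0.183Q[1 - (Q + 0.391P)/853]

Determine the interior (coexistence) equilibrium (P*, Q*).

P* ≈ 625, Q* ≈ 609

Setting both brackets to zero gives the nullclines P + 0.255Q = 780 and 0.391P + Q = 853.
Substituting Q = 853 - 0.391P into the first: P(1 - 0.255·0.391) = 780 - 0.255·853.
So P* = 562/0.9 = 625, and then Q* = 853 - 0.391·625 = 609.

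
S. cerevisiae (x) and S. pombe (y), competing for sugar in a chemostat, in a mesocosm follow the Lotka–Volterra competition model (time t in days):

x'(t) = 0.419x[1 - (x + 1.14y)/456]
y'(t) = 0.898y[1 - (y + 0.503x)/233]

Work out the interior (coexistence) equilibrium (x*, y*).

Setting both brackets to zero gives the nullclines x + 1.14y = 456 and 0.503x + y = 233.
Substituting y = 233 - 0.503x into the first: x(1 - 1.14·0.503) = 456 - 1.14·233.
So x* = 190/0.427 = 446, and then y* = 233 - 0.503·446 = 8.51.

x* ≈ 446, y* ≈ 8.51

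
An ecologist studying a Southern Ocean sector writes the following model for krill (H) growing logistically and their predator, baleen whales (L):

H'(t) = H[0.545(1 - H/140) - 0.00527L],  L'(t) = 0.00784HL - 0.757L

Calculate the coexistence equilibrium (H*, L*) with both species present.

H* ≈ 96.6, L* ≈ 32.1

From dL/dt = 0 with L > 0: 0.00784H* = 0.757, so H* = 96.6.
Substitute into dH/dt = 0: 0.545(1 - 96.6/140) = 0.00527L*.
The bracket is 0.31, giving L* = 0.169/0.00527 = 32.1.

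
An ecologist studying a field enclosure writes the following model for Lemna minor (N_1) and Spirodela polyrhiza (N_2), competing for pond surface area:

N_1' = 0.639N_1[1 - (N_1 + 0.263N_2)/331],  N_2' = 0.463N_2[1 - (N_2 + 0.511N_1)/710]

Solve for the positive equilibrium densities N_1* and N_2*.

N_1* ≈ 167, N_2* ≈ 625

Setting both brackets to zero gives the nullclines N_1 + 0.263N_2 = 331 and 0.511N_1 + N_2 = 710.
Substituting N_2 = 710 - 0.511N_1 into the first: N_1(1 - 0.263·0.511) = 331 - 0.263·710.
So N_1* = 144/0.866 = 167, and then N_2* = 710 - 0.511·167 = 625.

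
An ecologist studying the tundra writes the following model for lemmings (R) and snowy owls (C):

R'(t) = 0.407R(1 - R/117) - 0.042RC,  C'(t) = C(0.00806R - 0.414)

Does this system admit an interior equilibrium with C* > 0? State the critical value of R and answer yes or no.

The predator equation gives dC/dt > 0 only when R > 0.414/0.00806 = 51.4.
Without the predator, R → K = 117. Since 117 > 51.4, the predator can invade and persist.

Threshold R = 51.4; K > 51.4, so yes, the predator persists.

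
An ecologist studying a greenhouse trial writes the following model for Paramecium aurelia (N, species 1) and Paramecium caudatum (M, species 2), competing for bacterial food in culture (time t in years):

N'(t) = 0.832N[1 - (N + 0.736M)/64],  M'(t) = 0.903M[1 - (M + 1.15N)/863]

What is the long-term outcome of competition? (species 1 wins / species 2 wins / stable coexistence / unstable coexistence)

species 2 excludes species 1

Compare the nullcline intercepts: K1/α12 = 64/0.736 = 87 < K2 = 863; K2/α21 = 863/1.15 = 750 > K1 = 64.
Since the inequalities point opposite ways, species 2 can invade but species 1 cannot.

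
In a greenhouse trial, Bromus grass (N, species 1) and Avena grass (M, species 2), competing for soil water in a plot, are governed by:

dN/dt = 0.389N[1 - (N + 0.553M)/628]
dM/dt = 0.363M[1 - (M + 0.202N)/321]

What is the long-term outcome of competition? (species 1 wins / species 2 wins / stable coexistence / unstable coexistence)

Compare the nullcline intercepts: K1/α12 = 628/0.553 = 1140 > K2 = 321; K2/α21 = 321/0.202 = 1590 > K1 = 628.
Since both inequalities hold, each species can invade when rare, so the interior equilibrium is stable.

stable coexistence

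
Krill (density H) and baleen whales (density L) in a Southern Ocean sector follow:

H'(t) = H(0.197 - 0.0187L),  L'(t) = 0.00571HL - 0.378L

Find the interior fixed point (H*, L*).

H* ≈ 66.2, L* ≈ 10.5

Set dL/dt = 0 with L > 0: 0.00571H - 0.378 = 0, so H* = 0.378/0.00571 = 66.2.
Set dH/dt = 0 with H > 0: 0.197 - 0.0187L = 0, so L* = 0.197/0.0187 = 10.5.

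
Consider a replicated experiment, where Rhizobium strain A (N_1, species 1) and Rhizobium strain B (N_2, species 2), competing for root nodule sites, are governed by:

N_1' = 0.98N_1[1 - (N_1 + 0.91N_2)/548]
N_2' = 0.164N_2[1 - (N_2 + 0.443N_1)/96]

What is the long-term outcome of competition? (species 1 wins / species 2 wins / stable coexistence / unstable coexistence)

species 1 excludes species 2

Compare the nullcline intercepts: K1/α12 = 548/0.91 = 602 > K2 = 96; K2/α21 = 96/0.443 = 217 < K1 = 548.
Since the inequalities point opposite ways, species 1 can invade but species 2 cannot.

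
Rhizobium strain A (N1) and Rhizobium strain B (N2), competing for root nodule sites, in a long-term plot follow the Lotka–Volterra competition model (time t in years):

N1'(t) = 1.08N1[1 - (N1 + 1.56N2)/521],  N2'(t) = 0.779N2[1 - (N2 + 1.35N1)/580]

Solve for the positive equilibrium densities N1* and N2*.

N1* ≈ 347, N2* ≈ 112

Setting both brackets to zero gives the nullclines N1 + 1.56N2 = 521 and 1.35N1 + N2 = 580.
Substituting N2 = 580 - 1.35N1 into the first: N1(1 - 1.56·1.35) = 521 - 1.56·580.
So N1* = -384/-1.11 = 347, and then N2* = 580 - 1.35·347 = 112.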